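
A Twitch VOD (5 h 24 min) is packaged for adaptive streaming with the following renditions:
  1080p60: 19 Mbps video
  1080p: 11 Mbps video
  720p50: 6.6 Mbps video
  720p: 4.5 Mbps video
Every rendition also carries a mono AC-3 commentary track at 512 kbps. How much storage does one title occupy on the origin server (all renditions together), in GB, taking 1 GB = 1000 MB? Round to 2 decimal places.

5 h 24 min = 324 min = 19440 s
Audio: 512 kbps = 0.512 Mbps.
Sum of rendition bitrates: (19+0.512) + (11+0.512) + (6.6+0.512) + (4.5+0.512) = 43.148 Mbps.
× 19440 s = 838,797 Mb = 104,850 MB = 104.8 GB.

104.85 GB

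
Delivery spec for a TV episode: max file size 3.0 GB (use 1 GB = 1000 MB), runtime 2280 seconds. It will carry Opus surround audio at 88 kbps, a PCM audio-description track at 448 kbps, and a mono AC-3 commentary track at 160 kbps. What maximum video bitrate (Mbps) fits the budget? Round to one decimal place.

9.8 Mbps

Budget: 3.0 GB = 24000.0 Mb.
Total bitrate budget: 24000.0 Mb / 2280 s = 10.526 Mbps.
Audio total: 88 + 448 + 160 = 696 kbps = 0.696 Mbps.
Video: 10.526 − 0.696 = 9.830 Mbps.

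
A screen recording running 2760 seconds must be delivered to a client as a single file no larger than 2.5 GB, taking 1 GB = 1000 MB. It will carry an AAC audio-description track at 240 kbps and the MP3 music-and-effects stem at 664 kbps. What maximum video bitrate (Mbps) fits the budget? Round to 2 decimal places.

Budget: 2.5 GB = 20000.0 Mb.
Total bitrate budget: 20000.0 Mb / 2760 s = 7.246 Mbps.
Audio total: 240 + 664 = 904 kbps = 0.904 Mbps.
Video: 7.246 − 0.904 = 6.342 Mbps.

6.34 Mbps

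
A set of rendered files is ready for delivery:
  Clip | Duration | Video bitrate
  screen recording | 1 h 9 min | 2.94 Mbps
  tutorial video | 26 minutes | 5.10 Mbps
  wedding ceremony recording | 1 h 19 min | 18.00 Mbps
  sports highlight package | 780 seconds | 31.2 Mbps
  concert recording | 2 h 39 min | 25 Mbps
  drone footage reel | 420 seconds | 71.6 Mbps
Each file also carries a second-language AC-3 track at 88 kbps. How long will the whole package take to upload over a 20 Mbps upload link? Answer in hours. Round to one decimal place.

Audio: 88 kbps = 0.088 Mbps.
screen recording: 3.028 Mbps × 4140 s = 12535.9 Mb
tutorial video: 5.188 Mbps × 1560 s = 8093.3 Mb
wedding ceremony recording: 18.088 Mbps × 4740 s = 85737.1 Mb
sports highlight package: 31.288 Mbps × 780 s = 24404.6 Mb
concert recording: 25.088 Mbps × 9540 s = 239339.5 Mb
drone footage reel: 71.688 Mbps × 420 s = 30109.0 Mb
Total: 400219.4 Mb = 50027.4 MB.
At 20 Mbps: 400219.4 / 20 = 20011 s ≈ 5.56 hours.

5.6 hours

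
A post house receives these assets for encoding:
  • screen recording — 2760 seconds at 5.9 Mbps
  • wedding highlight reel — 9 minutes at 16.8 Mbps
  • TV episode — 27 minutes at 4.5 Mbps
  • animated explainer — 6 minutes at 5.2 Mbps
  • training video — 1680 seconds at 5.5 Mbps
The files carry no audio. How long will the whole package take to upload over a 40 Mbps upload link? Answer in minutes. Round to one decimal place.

18.2 minutes

screen recording: 5.900 Mbps × 2760 s = 16284.0 Mb
wedding highlight reel: 16.800 Mbps × 540 s = 9072.0 Mb
TV episode: 4.500 Mbps × 1620 s = 7290.0 Mb
animated explainer: 5.200 Mbps × 360 s = 1872.0 Mb
training video: 5.500 Mbps × 1680 s = 9240.0 Mb
Total: 43758.0 Mb = 5469.8 MB.
At 40 Mbps: 43758.0 / 40 = 1094 s ≈ 18.2 minutes.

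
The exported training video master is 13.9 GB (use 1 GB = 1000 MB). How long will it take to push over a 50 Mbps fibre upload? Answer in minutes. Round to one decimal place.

File: 13.9 GB = 111200.0 Mb.
At 50 Mbps: 111200.0 / 50 = 2224.0 s ≈ 37.1 minutes.

37.1 minutes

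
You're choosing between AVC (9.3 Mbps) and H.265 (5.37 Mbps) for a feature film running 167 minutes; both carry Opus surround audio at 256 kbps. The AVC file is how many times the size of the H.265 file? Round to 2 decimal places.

167 min = 10020 s
Audio: 256 kbps = 0.256 Mbps.
AVC: 9.556 Mbps × 10020 s = 95751.1 Mb = 11.147 GiB.
H.265: 5.626 Mbps × 10020 s = 56372.5 Mb = 6.563 GiB.
Ratio: 11.147 / 6.563 = 1.699.

1.70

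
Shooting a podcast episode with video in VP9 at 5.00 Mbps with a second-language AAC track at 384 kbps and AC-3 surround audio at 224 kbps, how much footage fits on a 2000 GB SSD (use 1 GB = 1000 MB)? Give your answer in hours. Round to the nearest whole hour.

793 hours

Audio total: 384 + 224 = 608 kbps = 0.608 Mbps.
Total bitrate: 5.00 + 0.608 = 5.608 Mbps.
Capacity: 2000 GB = 16,000,000 Mb.
Recording time: 16,000,000 / 5.608 = 2,853,067 s ≈ 793 hours.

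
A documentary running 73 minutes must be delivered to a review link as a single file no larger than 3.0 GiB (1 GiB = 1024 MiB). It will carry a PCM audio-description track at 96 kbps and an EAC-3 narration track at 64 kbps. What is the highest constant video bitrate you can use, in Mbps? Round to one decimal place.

Budget: 3.0 GiB = 25769.8 Mb.
73 min = 4380 s
Total bitrate budget: 25769.8 Mb / 4380 s = 5.884 Mbps.
Audio total: 96 + 64 = 160 kbps = 0.160 Mbps.
Video: 5.884 − 0.160 = 5.724 Mbps.

5.7 Mbps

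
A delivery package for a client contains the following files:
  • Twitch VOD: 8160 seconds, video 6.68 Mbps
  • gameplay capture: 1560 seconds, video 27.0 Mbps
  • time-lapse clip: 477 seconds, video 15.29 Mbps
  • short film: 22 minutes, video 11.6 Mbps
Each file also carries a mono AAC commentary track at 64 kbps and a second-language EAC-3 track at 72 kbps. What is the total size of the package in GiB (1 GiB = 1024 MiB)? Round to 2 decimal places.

Audio total: 64 + 72 = 136 kbps = 0.136 Mbps.
Twitch VOD: 6.816 Mbps × 8160 s = 55618.6 Mb
gameplay capture: 27.136 Mbps × 1560 s = 42332.2 Mb
time-lapse clip: 15.426 Mbps × 477 s = 7358.2 Mb
short film: 11.736 Mbps × 1320 s = 15491.5 Mb
Total: 120800.4 Mb = 15100.1 MB.
= 14.06 GiB.

14.06 GiB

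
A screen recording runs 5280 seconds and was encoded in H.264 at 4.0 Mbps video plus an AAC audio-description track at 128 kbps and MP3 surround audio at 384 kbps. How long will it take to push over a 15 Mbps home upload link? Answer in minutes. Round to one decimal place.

26.5 minutes

Audio total: 128 + 384 = 512 kbps = 0.512 Mbps.
Total bitrate: 4.512 Mbps.
File: 4.512 Mbps × 5280 s = 23823.4 Mb.
At 15 Mbps: 23823.4 / 15 = 1588.2 s ≈ 26.5 minutes.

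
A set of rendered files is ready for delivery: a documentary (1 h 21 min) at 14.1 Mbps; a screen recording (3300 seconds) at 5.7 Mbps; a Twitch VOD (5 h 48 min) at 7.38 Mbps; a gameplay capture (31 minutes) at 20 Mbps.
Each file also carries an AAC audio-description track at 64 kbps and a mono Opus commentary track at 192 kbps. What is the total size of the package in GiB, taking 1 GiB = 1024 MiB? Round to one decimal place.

Audio total: 64 + 192 = 256 kbps = 0.256 Mbps.
documentary: 14.356 Mbps × 4860 s = 69770.2 Mb
screen recording: 5.956 Mbps × 3300 s = 19654.8 Mb
Twitch VOD: 7.636 Mbps × 20880 s = 159439.7 Mb
gameplay capture: 20.256 Mbps × 1860 s = 37676.2 Mb
Total: 286540.8 Mb = 35817.6 MB.
= 33.36 GiB.

33.4 GiB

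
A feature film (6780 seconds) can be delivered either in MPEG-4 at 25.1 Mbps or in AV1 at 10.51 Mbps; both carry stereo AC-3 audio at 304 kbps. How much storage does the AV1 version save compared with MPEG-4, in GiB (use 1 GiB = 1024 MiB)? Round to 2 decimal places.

Audio: 304 kbps = 0.304 Mbps.
MPEG-4: 25.404 Mbps × 6780 s = 172239.1 Mb = 20.051 GiB.
AV1: 10.814 Mbps × 6780 s = 73318.9 Mb = 8.535 GiB.
Saving: 20.051 − 8.535 = 11.516 GiB.

11.52 GiB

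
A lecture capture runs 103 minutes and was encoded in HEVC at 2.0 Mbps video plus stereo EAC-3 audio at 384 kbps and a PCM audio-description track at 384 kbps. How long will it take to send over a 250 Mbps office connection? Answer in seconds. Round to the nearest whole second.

103 min = 6180 s
Audio total: 384 + 384 = 768 kbps = 0.768 Mbps.
Total bitrate: 2.768 Mbps.
File: 2.768 Mbps × 6180 s = 17106.2 Mb.
At 250 Mbps: 17106.2 / 250 = 68.4 s ≈ 68.4 seconds.

68 seconds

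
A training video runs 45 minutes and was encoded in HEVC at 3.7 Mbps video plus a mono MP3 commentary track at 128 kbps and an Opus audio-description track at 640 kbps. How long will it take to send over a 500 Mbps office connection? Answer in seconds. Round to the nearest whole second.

45 min = 2700 s
Audio total: 128 + 640 = 768 kbps = 0.768 Mbps.
Total bitrate: 4.468 Mbps.
File: 4.468 Mbps × 2700 s = 12063.6 Mb.
At 500 Mbps: 12063.6 / 500 = 24.1 s ≈ 24.1 seconds.

24 seconds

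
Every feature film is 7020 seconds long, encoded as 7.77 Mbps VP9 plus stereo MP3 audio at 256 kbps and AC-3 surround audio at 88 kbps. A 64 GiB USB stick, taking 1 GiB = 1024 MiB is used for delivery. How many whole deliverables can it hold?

9

Audio total: 256 + 88 = 344 kbps = 0.344 Mbps.
Total bitrate: 8.114 Mbps.
Per item: 8.114 Mbps × 7020 s = 56,960 Mb = 7,120 MB.
Capacity: 64 GiB = 549,756 Mb; 9.65 items → 9 complete.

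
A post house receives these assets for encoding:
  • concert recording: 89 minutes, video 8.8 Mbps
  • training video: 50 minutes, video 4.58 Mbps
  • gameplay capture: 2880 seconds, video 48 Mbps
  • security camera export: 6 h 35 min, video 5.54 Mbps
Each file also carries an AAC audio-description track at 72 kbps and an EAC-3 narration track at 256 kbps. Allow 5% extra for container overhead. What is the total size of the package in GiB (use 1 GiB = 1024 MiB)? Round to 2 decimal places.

Audio total: 72 + 256 = 328 kbps = 0.328 Mbps.
concert recording: 9.128 Mbps × 5340 s × 1.05 = 51180.7 Mb
training video: 4.908 Mbps × 3000 s × 1.05 = 15460.2 Mb
gameplay capture: 48.328 Mbps × 2880 s × 1.05 = 146143.9 Mb
security camera export: 5.868 Mbps × 23700 s × 1.05 = 146025.2 Mb
Total: 358809.9 Mb = 44851.2 MB.
= 41.77 GiB.

41.77 GiB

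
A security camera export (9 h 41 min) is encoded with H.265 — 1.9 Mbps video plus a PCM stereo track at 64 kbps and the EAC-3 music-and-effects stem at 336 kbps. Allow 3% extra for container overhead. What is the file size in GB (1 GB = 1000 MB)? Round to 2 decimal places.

10.32 GB

9 h 41 min = 581 min = 34860 s
Audio total: 64 + 336 = 400 kbps = 0.400 Mbps.
Total bitrate: 1.9 + 0.400 = 2.300 Mbps.
Stream data: 2.300 Mbps × 34860 s = 80178.0 Mb.
With 3% container overhead: ×1.03.
82,583 Mb ÷ 8 = 10,323 MB → 10.32 GB.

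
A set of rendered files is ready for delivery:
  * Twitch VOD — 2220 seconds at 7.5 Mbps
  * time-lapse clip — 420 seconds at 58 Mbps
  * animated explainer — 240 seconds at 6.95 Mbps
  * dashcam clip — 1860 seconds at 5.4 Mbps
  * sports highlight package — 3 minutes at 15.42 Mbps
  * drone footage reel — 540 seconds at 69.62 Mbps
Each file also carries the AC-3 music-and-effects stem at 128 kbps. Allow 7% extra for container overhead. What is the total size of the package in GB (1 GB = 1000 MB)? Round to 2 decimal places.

Audio: 128 kbps = 0.128 Mbps.
Twitch VOD: 7.628 Mbps × 2220 s × 1.07 = 18119.6 Mb
time-lapse clip: 58.128 Mbps × 420 s × 1.07 = 26122.7 Mb
animated explainer: 7.078 Mbps × 240 s × 1.07 = 1817.6 Mb
dashcam clip: 5.528 Mbps × 1860 s × 1.07 = 11001.8 Mb
sports highlight package: 15.548 Mbps × 180 s × 1.07 = 2994.5 Mb
drone footage reel: 69.748 Mbps × 540 s × 1.07 = 40300.4 Mb
Total: 100356.7 Mb = 12544.6 MB.
= 12.54 GB.

12.54 GB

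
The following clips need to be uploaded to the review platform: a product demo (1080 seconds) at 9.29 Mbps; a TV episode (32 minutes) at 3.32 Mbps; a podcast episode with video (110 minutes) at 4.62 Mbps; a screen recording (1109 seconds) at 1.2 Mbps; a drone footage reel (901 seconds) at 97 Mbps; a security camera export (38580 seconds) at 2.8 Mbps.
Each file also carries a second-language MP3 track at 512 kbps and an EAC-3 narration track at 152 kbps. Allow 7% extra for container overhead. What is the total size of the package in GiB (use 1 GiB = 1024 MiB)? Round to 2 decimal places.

34.50 GiB

Audio total: 512 + 152 = 664 kbps = 0.664 Mbps.
product demo: 9.954 Mbps × 1080 s × 1.07 = 11502.8 Mb
TV episode: 3.984 Mbps × 1920 s × 1.07 = 8184.7 Mb
podcast episode with video: 5.284 Mbps × 6600 s × 1.07 = 37315.6 Mb
screen recording: 1.864 Mbps × 1109 s × 1.07 = 2211.9 Mb
drone footage reel: 97.664 Mbps × 901 s × 1.07 = 94154.9 Mb
security camera export: 3.464 Mbps × 38580 s × 1.07 = 142996.0 Mb
Total: 296366.0 Mb = 37045.7 MB.
= 34.50 GiB.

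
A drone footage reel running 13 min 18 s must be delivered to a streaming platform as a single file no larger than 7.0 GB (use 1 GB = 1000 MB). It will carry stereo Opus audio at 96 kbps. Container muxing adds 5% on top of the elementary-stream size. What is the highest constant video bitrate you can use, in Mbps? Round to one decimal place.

Budget: 7.0 GB = 56000.0 Mb.
Stream payload after overhead: 56000.0 / 1.05 = 53333.3 Mb.
13 min 18 s = 798 s
Total bitrate budget: 53333.3 Mb / 798 s = 66.834 Mbps.
Audio: 96 kbps = 0.096 Mbps.
Video: 66.834 − 0.096 = 66.738 Mbps.

66.7 Mbps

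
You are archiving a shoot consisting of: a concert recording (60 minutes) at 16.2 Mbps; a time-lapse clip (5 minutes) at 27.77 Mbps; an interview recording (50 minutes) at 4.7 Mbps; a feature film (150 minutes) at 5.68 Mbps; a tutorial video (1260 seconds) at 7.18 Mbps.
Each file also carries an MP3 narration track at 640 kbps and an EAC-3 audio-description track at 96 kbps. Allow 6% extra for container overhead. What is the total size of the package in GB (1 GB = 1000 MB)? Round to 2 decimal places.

20.35 GB

Audio total: 640 + 96 = 736 kbps = 0.736 Mbps.
concert recording: 16.936 Mbps × 3600 s × 1.06 = 64627.8 Mb
time-lapse clip: 28.506 Mbps × 300 s × 1.06 = 9064.9 Mb
interview recording: 5.436 Mbps × 3000 s × 1.06 = 17286.5 Mb
feature film: 6.416 Mbps × 9000 s × 1.06 = 61208.6 Mb
tutorial video: 7.916 Mbps × 1260 s × 1.06 = 10572.6 Mb
Total: 162760.4 Mb = 20345.1 MB.
= 20.35 GB.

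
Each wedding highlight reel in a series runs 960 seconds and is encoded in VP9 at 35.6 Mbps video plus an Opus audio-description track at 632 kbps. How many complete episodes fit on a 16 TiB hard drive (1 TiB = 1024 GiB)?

Audio: 632 kbps = 0.632 Mbps.
Total bitrate: 36.232 Mbps.
Per item: 36.232 Mbps × 960 s = 34,783 Mb = 4,348 MB.
Capacity: 16 TiB = 140,737,488 Mb; 4046.19 items → 4046 complete.

4046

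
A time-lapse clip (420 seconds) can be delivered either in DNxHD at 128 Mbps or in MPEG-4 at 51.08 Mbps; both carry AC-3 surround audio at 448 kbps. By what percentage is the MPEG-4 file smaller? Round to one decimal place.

Audio: 448 kbps = 0.448 Mbps.
DNxHD: 128.448 Mbps × 420 s = 53948.2 Mb = 6.280 GiB.
MPEG-4: 51.528 Mbps × 420 s = 21641.8 Mb = 2.519 GiB.
Reduction: (1 − 2.519/6.280) × 100 = 59.88%.

59.9%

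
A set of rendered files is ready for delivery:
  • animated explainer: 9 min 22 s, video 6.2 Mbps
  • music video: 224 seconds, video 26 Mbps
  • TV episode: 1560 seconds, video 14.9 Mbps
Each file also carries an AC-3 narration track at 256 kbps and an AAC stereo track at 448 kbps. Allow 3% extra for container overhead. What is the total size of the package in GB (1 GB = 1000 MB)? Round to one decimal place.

Audio total: 256 + 448 = 704 kbps = 0.704 Mbps.
animated explainer: 6.904 Mbps × 562 s × 1.03 = 3996.4 Mb
music video: 26.704 Mbps × 224 s × 1.03 = 6161.1 Mb
TV episode: 15.604 Mbps × 1560 s × 1.03 = 25072.5 Mb
Total: 35230.1 Mb = 4403.8 MB.
= 4.404 GB.

4.4 GB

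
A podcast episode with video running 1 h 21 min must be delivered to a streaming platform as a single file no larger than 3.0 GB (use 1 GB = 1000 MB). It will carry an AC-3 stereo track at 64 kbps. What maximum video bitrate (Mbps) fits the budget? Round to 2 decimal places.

4.87 Mbps

Budget: 3.0 GB = 24000.0 Mb.
1 h 21 min = 81 min = 4860 s
Total bitrate budget: 24000.0 Mb / 4860 s = 4.938 Mbps.
Audio: 64 kbps = 0.064 Mbps.
Video: 4.938 − 0.064 = 4.874 Mbps.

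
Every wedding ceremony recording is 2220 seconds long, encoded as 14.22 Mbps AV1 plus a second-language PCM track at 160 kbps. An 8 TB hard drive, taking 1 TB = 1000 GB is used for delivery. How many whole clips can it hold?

2004

Audio: 160 kbps = 0.160 Mbps.
Total bitrate: 14.380 Mbps.
Per item: 14.380 Mbps × 2220 s = 31,924 Mb = 3,990 MB.
Capacity: 8 TB = 64,000,000 Mb; 2004.79 items → 2004 complete.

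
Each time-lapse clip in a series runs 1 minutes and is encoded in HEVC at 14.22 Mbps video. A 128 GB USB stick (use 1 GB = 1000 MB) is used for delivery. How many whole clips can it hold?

Per item: 14.220 Mbps × 60 s = 853.2 Mb = 106.7 MB.
Capacity: 128 GB = 1,024,000 Mb; 1200.19 items → 1200 complete.

1200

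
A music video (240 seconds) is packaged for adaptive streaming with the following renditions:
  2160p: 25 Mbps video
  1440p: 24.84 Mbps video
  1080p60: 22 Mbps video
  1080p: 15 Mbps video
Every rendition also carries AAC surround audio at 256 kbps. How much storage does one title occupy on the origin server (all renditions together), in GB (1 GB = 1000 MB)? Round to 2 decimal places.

2.64 GB

Audio: 256 kbps = 0.256 Mbps.
Sum of rendition bitrates: (25+0.256) + (24.84+0.256) + (22+0.256) + (15+0.256) = 87.864 Mbps.
× 240 s = 21,087 Mb = 2,636 MB = 2.636 GB.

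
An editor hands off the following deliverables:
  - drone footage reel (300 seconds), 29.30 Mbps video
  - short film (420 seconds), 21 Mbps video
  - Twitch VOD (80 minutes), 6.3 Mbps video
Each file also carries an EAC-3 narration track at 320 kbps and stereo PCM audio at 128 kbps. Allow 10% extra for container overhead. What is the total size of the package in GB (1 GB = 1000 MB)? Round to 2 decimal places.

6.92 GB

Audio total: 320 + 128 = 448 kbps = 0.448 Mbps.
drone footage reel: 29.748 Mbps × 300 s × 1.10 = 9816.8 Mb
short film: 21.448 Mbps × 420 s × 1.10 = 9909.0 Mb
Twitch VOD: 6.748 Mbps × 4800 s × 1.10 = 35629.4 Mb
Total: 55355.3 Mb = 6919.4 MB.
= 6.919 GB.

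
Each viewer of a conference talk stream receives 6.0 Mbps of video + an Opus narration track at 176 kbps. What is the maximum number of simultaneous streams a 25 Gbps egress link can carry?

Audio: 176 kbps = 0.176 Mbps.
Per-viewer media rate: 6.176 Mbps.
25 Gbps = 25,000 Mbps; 25,000 / 6.176 = 4047.93 → 4047 viewers.

4047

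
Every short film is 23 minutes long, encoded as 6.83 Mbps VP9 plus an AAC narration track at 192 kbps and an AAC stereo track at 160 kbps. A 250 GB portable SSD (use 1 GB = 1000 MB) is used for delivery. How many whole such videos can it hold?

201

23 min = 1380 s
Audio total: 192 + 160 = 352 kbps = 0.352 Mbps.
Total bitrate: 7.182 Mbps.
Per item: 7.182 Mbps × 1380 s = 9,911 Mb = 1,239 MB.
Capacity: 250 GB = 2,000,000 Mb; 201.79 items → 201 complete.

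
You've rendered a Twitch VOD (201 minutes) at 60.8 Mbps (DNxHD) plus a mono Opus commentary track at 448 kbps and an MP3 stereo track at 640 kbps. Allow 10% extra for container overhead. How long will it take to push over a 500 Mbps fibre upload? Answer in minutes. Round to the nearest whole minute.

201 min = 12060 s
Audio total: 448 + 640 = 1088 kbps = 1.088 Mbps.
Total bitrate: 61.888 Mbps.
File: 61.888 Mbps × 12060 s = 746369.3 Mb.
With 10% container overhead: ×1.10. → 821006.2 Mb.
At 500 Mbps: 821006.2 / 500 = 1642.0 s ≈ 27.4 minutes.

27 minutes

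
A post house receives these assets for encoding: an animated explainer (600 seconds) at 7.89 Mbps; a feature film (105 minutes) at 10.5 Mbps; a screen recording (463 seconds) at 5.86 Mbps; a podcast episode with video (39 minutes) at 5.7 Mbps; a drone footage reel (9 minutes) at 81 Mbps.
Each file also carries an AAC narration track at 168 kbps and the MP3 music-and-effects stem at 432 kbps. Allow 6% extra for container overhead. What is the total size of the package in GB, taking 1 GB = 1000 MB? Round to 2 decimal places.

Audio total: 168 + 432 = 600 kbps = 0.600 Mbps.
animated explainer: 8.490 Mbps × 600 s × 1.06 = 5399.6 Mb
feature film: 11.100 Mbps × 6300 s × 1.06 = 74125.8 Mb
screen recording: 6.460 Mbps × 463 s × 1.06 = 3170.4 Mb
podcast episode with video: 6.300 Mbps × 2340 s × 1.06 = 15626.5 Mb
drone footage reel: 81.600 Mbps × 540 s × 1.06 = 46707.8 Mb
Total: 145030.2 Mb = 18128.8 MB.
= 18.13 GB.

18.13 GB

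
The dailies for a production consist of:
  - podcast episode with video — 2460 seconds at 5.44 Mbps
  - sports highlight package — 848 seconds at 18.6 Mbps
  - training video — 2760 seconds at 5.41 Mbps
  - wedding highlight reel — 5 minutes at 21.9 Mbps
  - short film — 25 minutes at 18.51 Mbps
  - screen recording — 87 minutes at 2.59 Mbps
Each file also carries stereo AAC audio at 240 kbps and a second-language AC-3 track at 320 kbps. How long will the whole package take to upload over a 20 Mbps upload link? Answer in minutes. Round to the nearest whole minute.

83 minutes

Audio total: 240 + 320 = 560 kbps = 0.560 Mbps.
podcast episode with video: 6.000 Mbps × 2460 s = 14760.0 Mb
sports highlight package: 19.160 Mbps × 848 s = 16247.7 Mb
training video: 5.970 Mbps × 2760 s = 16477.2 Mb
wedding highlight reel: 22.460 Mbps × 300 s = 6738.0 Mb
short film: 19.070 Mbps × 1500 s = 28605.0 Mb
screen recording: 3.150 Mbps × 5220 s = 16443.0 Mb
Total: 99270.9 Mb = 12408.9 MB.
At 20 Mbps: 99270.9 / 20 = 4964 s ≈ 82.7 minutes.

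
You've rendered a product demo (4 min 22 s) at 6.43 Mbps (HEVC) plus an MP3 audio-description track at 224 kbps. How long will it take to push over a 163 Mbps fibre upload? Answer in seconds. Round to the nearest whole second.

4 min 22 s = 262 s
Audio: 224 kbps = 0.224 Mbps.
Total bitrate: 6.654 Mbps.
File: 6.654 Mbps × 262 s = 1743.3 Mb.
At 163 Mbps: 1743.3 / 163 = 10.7 s ≈ 10.7 seconds.

11 seconds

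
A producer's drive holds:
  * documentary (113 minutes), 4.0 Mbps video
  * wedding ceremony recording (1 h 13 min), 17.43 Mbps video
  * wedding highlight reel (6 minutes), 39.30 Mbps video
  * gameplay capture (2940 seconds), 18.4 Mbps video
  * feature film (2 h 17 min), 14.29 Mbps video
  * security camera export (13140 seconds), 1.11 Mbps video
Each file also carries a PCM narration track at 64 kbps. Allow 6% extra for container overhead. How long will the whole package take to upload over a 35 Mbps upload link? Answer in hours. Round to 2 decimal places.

Audio: 64 kbps = 0.064 Mbps.
documentary: 4.064 Mbps × 6780 s × 1.06 = 29207.2 Mb
wedding ceremony recording: 17.494 Mbps × 4380 s × 1.06 = 81221.1 Mb
wedding highlight reel: 39.364 Mbps × 360 s × 1.06 = 15021.3 Mb
gameplay capture: 18.464 Mbps × 2940 s × 1.06 = 57541.2 Mb
feature film: 14.354 Mbps × 8220 s × 1.06 = 125069.3 Mb
security camera export: 1.174 Mbps × 13140 s × 1.06 = 16351.9 Mb
Total: 324412.0 Mb = 40551.5 MB.
At 35 Mbps: 324412.0 / 35 = 9269 s ≈ 2.57 hours.

2.57 hours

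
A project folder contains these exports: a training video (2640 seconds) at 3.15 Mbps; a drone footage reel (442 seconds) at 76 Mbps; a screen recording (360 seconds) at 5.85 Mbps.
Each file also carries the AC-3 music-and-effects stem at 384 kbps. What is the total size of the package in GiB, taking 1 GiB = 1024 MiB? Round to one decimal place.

Audio: 384 kbps = 0.384 Mbps.
training video: 3.534 Mbps × 2640 s = 9329.8 Mb
drone footage reel: 76.384 Mbps × 442 s = 33761.7 Mb
screen recording: 6.234 Mbps × 360 s = 2244.2 Mb
Total: 45335.7 Mb = 5667.0 MB.
= 5.278 GiB.

5.3 GiB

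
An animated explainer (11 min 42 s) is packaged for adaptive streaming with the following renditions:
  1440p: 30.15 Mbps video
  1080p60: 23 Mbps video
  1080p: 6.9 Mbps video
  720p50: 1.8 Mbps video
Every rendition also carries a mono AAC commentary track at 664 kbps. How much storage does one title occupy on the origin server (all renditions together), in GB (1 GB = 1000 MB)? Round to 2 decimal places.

5.66 GB

11 min 42 s = 702 s
Audio: 664 kbps = 0.664 Mbps.
Sum of rendition bitrates: (30.15+0.664) + (23+0.664) + (6.9+0.664) + (1.8+0.664) = 64.506 Mbps.
× 702 s = 45,283 Mb = 5,660 MB = 5.660 GB.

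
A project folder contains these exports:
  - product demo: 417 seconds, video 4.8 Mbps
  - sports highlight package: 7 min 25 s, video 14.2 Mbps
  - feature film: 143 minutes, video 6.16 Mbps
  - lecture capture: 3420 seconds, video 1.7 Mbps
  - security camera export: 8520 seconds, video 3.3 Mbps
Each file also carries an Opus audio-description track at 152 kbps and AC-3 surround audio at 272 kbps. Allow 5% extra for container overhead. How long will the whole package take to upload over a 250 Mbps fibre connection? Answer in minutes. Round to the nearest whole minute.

7 minutes

Audio total: 152 + 272 = 424 kbps = 0.424 Mbps.
product demo: 5.224 Mbps × 417 s × 1.05 = 2287.3 Mb
sports highlight package: 14.624 Mbps × 445 s × 1.05 = 6833.1 Mb
feature film: 6.584 Mbps × 8580 s × 1.05 = 59315.3 Mb
lecture capture: 2.124 Mbps × 3420 s × 1.05 = 7627.3 Mb
security camera export: 3.724 Mbps × 8520 s × 1.05 = 33314.9 Mb
Total: 109377.8 Mb = 13672.2 MB.
At 250 Mbps: 109377.8 / 250 = 438 s ≈ 7.29 minutes.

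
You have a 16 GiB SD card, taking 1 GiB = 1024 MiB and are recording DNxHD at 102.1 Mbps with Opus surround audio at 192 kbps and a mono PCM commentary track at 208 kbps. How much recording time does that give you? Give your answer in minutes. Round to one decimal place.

Audio total: 192 + 208 = 400 kbps = 0.400 Mbps.
Total bitrate: 102.1 + 0.400 = 102.500 Mbps.
Capacity: 16 GiB = 137,439 Mb.
Recording time: 137,439 / 102.500 = 1,341 s ≈ 22.3 minutes.

22.3 minutes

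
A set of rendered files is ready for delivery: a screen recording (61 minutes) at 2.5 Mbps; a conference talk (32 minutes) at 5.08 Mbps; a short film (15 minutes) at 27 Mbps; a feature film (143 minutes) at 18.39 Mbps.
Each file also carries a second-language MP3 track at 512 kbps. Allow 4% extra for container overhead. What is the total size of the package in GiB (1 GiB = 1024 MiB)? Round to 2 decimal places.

25.27 GiB

Audio: 512 kbps = 0.512 Mbps.
screen recording: 3.012 Mbps × 3660 s × 1.04 = 11464.9 Mb
conference talk: 5.592 Mbps × 1920 s × 1.04 = 11166.1 Mb
short film: 27.512 Mbps × 900 s × 1.04 = 25751.2 Mb
feature film: 18.902 Mbps × 8580 s × 1.04 = 168666.3 Mb
Total: 217048.5 Mb = 27131.1 MB.
= 25.27 GiB.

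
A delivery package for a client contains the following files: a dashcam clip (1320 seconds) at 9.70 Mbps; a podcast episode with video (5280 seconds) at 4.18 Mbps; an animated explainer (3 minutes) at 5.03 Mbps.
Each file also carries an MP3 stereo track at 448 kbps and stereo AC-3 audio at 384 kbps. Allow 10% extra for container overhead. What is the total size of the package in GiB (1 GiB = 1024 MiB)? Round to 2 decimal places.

5.30 GiB

Audio total: 448 + 384 = 832 kbps = 0.832 Mbps.
dashcam clip: 10.532 Mbps × 1320 s × 1.10 = 15292.5 Mb
podcast episode with video: 5.012 Mbps × 5280 s × 1.10 = 29109.7 Mb
animated explainer: 5.862 Mbps × 180 s × 1.10 = 1160.7 Mb
Total: 45562.8 Mb = 5695.4 MB.
= 5.304 GiB.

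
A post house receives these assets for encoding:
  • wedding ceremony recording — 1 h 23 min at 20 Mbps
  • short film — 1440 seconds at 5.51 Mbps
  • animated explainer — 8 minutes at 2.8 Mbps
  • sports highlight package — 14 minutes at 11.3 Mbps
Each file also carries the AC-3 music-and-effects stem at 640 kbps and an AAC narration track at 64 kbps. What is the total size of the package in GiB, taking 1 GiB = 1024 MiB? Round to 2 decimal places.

14.41 GiB

Audio total: 640 + 64 = 704 kbps = 0.704 Mbps.
wedding ceremony recording: 20.704 Mbps × 4980 s = 103105.9 Mb
short film: 6.214 Mbps × 1440 s = 8948.2 Mb
animated explainer: 3.504 Mbps × 480 s = 1681.9 Mb
sports highlight package: 12.004 Mbps × 840 s = 10083.4 Mb
Total: 123819.4 Mb = 15477.4 MB.
= 14.41 GiB.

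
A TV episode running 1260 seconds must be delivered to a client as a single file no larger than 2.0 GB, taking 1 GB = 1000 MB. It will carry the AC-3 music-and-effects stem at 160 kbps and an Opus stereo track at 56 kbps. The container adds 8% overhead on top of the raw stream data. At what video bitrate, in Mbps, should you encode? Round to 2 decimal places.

11.54 Mbps

Budget: 2.0 GB = 16000.0 Mb.
Stream payload after overhead: 16000.0 / 1.08 = 14814.8 Mb.
Total bitrate budget: 14814.8 Mb / 1260 s = 11.758 Mbps.
Audio total: 160 + 56 = 216 kbps = 0.216 Mbps.
Video: 11.758 − 0.216 = 11.542 Mbps.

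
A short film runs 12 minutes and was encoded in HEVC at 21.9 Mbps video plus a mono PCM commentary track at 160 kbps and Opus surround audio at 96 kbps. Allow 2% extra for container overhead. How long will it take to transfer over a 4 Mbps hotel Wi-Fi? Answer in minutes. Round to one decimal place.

67.8 minutes

12 min = 720 s
Audio total: 160 + 96 = 256 kbps = 0.256 Mbps.
Total bitrate: 22.156 Mbps.
File: 22.156 Mbps × 720 s = 15952.3 Mb.
With 2% container overhead: ×1.02. → 16271.4 Mb.
At 4 Mbps: 16271.4 / 4 = 4067.8 s ≈ 67.8 minutes.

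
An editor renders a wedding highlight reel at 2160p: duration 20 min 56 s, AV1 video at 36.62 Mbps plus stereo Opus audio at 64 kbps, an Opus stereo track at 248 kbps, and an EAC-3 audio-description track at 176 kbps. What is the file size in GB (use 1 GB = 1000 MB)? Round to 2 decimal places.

20 min 56 s = 1256 s
Audio total: 64 + 248 + 176 = 488 kbps = 0.488 Mbps.
Total bitrate: 36.62 + 0.488 = 37.108 Mbps.
Stream data: 37.108 Mbps × 1256 s = 46607.6 Mb.
46,608 Mb ÷ 8 = 5,826 MB → 5.826 GB.

5.83 GB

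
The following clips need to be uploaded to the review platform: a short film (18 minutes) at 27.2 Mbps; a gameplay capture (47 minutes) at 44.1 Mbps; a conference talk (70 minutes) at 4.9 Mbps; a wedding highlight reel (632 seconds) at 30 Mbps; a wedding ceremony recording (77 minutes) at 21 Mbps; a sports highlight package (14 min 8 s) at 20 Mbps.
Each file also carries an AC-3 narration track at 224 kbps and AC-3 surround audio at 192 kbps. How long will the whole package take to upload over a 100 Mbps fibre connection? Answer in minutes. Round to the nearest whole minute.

52 minutes

Audio total: 224 + 192 = 416 kbps = 0.416 Mbps.
short film: 27.616 Mbps × 1080 s = 29825.3 Mb
gameplay capture: 44.516 Mbps × 2820 s = 125535.1 Mb
conference talk: 5.316 Mbps × 4200 s = 22327.2 Mb
wedding highlight reel: 30.416 Mbps × 632 s = 19222.9 Mb
wedding ceremony recording: 21.416 Mbps × 4620 s = 98941.9 Mb
sports highlight package: 20.416 Mbps × 848 s = 17312.8 Mb
Total: 313165.2 Mb = 39145.7 MB.
At 100 Mbps: 313165.2 / 100 = 3132 s ≈ 52.2 minutes.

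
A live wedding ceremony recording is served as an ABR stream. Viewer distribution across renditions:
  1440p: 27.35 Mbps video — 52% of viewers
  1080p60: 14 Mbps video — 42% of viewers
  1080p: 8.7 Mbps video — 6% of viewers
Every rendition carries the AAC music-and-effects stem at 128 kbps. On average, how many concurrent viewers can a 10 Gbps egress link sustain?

481

Audio: 128 kbps = 0.128 Mbps.
Average per-viewer bitrate: 0.52×27.478 + 0.42×14.128 + 0.06×8.828 = 20.752 Mbps.
10 Gbps = 10,000 Mbps; 10,000 / 20.752 = 481.88 → 481.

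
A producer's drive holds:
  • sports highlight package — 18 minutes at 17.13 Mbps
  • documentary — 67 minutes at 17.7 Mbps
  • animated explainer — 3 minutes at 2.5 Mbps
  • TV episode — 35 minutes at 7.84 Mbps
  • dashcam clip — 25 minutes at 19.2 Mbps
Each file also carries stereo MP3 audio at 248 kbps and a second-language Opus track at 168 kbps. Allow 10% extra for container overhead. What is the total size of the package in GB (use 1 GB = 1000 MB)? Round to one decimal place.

Audio total: 248 + 168 = 416 kbps = 0.416 Mbps.
sports highlight package: 17.546 Mbps × 1080 s × 1.10 = 20844.6 Mb
documentary: 18.116 Mbps × 4020 s × 1.10 = 80109.0 Mb
animated explainer: 2.916 Mbps × 180 s × 1.10 = 577.4 Mb
TV episode: 8.256 Mbps × 2100 s × 1.10 = 19071.4 Mb
dashcam clip: 19.616 Mbps × 1500 s × 1.10 = 32366.4 Mb
Total: 152968.7 Mb = 19121.1 MB.
= 19.12 GB.

19.1 GB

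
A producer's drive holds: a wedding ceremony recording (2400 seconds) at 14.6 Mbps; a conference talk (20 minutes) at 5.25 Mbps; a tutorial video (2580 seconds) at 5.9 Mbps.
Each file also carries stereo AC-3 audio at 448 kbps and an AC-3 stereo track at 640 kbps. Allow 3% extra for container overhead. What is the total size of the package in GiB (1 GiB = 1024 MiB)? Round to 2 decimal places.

Audio total: 448 + 640 = 1088 kbps = 1.088 Mbps.
wedding ceremony recording: 15.688 Mbps × 2400 s × 1.03 = 38780.7 Mb
conference talk: 6.338 Mbps × 1200 s × 1.03 = 7833.8 Mb
tutorial video: 6.988 Mbps × 2580 s × 1.03 = 18569.9 Mb
Total: 65184.4 Mb = 8148.1 MB.
= 7.588 GiB.

7.59 GiB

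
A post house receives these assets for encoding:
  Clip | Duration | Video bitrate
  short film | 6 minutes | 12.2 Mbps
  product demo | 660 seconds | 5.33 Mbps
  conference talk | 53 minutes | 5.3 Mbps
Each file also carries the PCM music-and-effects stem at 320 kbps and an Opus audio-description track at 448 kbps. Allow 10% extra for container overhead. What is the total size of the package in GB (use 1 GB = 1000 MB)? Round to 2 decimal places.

3.85 GB

Audio total: 320 + 448 = 768 kbps = 0.768 Mbps.
short film: 12.968 Mbps × 360 s × 1.10 = 5135.3 Mb
product demo: 6.098 Mbps × 660 s × 1.10 = 4427.1 Mb
conference talk: 6.068 Mbps × 3180 s × 1.10 = 21225.9 Mb
Total: 30788.3 Mb = 3848.5 MB.
= 3.849 GB.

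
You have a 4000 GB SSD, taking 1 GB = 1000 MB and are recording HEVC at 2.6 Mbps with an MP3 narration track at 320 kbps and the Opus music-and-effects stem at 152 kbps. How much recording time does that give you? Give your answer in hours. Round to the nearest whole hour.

2894 hours

Audio total: 320 + 152 = 472 kbps = 0.472 Mbps.
Total bitrate: 2.6 + 0.472 = 3.072 Mbps.
Capacity: 4000 GB = 32,000,000 Mb.
Recording time: 32,000,000 / 3.072 = 10,416,667 s ≈ 2,894 hours.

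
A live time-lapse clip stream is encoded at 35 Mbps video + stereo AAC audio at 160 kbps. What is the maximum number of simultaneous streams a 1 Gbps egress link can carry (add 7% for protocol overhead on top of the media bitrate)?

Audio: 160 kbps = 0.160 Mbps.
Per-viewer media rate: 35.160 Mbps.
On the wire with 7% overhead: 37.621 Mbps.
1 Gbps = 1,000 Mbps; 1,000 / 37.621 = 26.58 → 26 viewers.

26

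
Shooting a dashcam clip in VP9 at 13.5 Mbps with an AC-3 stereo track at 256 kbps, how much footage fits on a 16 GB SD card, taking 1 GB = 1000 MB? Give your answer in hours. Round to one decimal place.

Audio: 256 kbps = 0.256 Mbps.
Total bitrate: 13.5 + 0.256 = 13.756 Mbps.
Capacity: 16 GB = 128,000 Mb.
Recording time: 128,000 / 13.756 = 9,305 s ≈ 2.58 hours.

2.6 hours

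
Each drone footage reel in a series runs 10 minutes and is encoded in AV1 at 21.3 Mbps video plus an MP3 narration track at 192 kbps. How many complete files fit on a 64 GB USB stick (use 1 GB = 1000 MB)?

39

10 min = 600 s
Audio: 192 kbps = 0.192 Mbps.
Total bitrate: 21.492 Mbps.
Per item: 21.492 Mbps × 600 s = 12,895 Mb = 1,612 MB.
Capacity: 64 GB = 512,000 Mb; 39.70 items → 39 complete.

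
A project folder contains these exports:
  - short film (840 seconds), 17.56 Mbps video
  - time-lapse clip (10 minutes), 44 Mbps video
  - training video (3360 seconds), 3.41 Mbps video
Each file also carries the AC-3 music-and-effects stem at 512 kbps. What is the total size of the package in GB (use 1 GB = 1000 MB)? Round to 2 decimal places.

Audio: 512 kbps = 0.512 Mbps.
short film: 18.072 Mbps × 840 s = 15180.5 Mb
time-lapse clip: 44.512 Mbps × 600 s = 26707.2 Mb
training video: 3.922 Mbps × 3360 s = 13177.9 Mb
Total: 55065.6 Mb = 6883.2 MB.
= 6.883 GB.

6.88 GB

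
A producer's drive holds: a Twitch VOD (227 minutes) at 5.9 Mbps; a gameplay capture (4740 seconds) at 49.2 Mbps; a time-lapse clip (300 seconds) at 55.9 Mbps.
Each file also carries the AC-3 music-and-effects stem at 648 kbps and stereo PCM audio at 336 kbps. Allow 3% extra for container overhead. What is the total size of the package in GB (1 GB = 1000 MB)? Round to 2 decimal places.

44.89 GB

Audio total: 648 + 336 = 984 kbps = 0.984 Mbps.
Twitch VOD: 6.884 Mbps × 13620 s × 1.03 = 96572.9 Mb
gameplay capture: 50.184 Mbps × 4740 s × 1.03 = 245008.3 Mb
time-lapse clip: 56.884 Mbps × 300 s × 1.03 = 17577.2 Mb
Total: 359158.4 Mb = 44894.8 MB.
= 44.89 GB.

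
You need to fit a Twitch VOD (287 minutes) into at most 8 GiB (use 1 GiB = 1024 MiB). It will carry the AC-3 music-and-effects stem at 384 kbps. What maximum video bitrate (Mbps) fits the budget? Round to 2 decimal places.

Budget: 8 GiB = 68719.5 Mb.
287 min = 17220 s
Total bitrate budget: 68719.5 Mb / 17220 s = 3.991 Mbps.
Audio: 384 kbps = 0.384 Mbps.
Video: 3.991 − 0.384 = 3.607 Mbps.

3.61 Mbps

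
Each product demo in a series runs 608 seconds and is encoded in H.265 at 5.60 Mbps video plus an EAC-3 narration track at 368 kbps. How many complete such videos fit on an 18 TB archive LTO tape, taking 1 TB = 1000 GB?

39685

Audio: 368 kbps = 0.368 Mbps.
Total bitrate: 5.968 Mbps.
Per item: 5.968 Mbps × 608 s = 3,629 Mb = 453.6 MB.
Capacity: 18 TB = 144,000,000 Mb; 39685.34 items → 39685 complete.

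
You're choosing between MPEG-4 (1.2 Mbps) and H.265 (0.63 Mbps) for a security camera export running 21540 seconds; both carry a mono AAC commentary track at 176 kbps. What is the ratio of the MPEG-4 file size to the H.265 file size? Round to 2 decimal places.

1.71

Audio: 176 kbps = 0.176 Mbps.
MPEG-4: 1.376 Mbps × 21540 s = 29639.0 Mb = 3.705 GB.
H.265: 0.806 Mbps × 21540 s = 17361.2 Mb = 2.170 GB.
Ratio: 3.705 / 2.170 = 1.707.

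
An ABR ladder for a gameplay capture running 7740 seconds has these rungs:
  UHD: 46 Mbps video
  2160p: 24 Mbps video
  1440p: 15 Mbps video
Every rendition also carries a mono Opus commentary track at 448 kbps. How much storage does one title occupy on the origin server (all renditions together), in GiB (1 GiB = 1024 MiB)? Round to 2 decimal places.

Audio: 448 kbps = 0.448 Mbps.
Sum of rendition bitrates: (46+0.448) + (24+0.448) + (15+0.448) = 86.344 Mbps.
× 7740 s = 668,303 Mb = 83,538 MB = 77.80 GiB.

77.80 GiB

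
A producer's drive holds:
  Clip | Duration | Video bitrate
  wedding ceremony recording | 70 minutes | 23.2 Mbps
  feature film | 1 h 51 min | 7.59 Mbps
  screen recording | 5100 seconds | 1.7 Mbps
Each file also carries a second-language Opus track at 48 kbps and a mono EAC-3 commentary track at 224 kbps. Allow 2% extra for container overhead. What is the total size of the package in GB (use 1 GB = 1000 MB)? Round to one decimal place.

20.5 GB

Audio total: 48 + 224 = 272 kbps = 0.272 Mbps.
wedding ceremony recording: 23.472 Mbps × 4200 s × 1.02 = 100554.0 Mb
feature film: 7.862 Mbps × 6660 s × 1.02 = 53408.1 Mb
screen recording: 1.972 Mbps × 5100 s × 1.02 = 10258.3 Mb
Total: 164220.5 Mb = 20527.6 MB.
= 20.53 GB.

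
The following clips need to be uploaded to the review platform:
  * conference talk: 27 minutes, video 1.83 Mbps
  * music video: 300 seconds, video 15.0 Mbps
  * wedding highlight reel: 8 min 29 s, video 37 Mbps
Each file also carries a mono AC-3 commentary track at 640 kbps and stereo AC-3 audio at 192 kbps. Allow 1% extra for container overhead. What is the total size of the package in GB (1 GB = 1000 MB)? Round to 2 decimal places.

3.58 GB

Audio total: 640 + 192 = 832 kbps = 0.832 Mbps.
conference talk: 2.662 Mbps × 1620 s × 1.01 = 4355.6 Mb
music video: 15.832 Mbps × 300 s × 1.01 = 4797.1 Mb
wedding highlight reel: 37.832 Mbps × 509 s × 1.01 = 19449.1 Mb
Total: 28601.7 Mb = 3575.2 MB.
= 3.575 GB.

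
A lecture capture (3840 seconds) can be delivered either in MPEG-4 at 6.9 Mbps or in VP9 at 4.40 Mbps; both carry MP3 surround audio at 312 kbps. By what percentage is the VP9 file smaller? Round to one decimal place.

34.7%

Audio: 312 kbps = 0.312 Mbps.
MPEG-4: 7.212 Mbps × 3840 s = 27694.1 Mb = 3.224 GiB.
VP9: 4.712 Mbps × 3840 s = 18094.1 Mb = 2.106 GiB.
Reduction: (1 − 2.106/3.224) × 100 = 34.66%.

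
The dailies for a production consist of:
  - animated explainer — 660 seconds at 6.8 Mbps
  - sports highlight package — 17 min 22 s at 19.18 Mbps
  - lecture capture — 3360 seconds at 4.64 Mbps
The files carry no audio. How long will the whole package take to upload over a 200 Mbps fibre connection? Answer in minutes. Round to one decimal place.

3.3 minutes

animated explainer: 6.800 Mbps × 660 s = 4488.0 Mb
sports highlight package: 19.180 Mbps × 1042 s = 19985.6 Mb
lecture capture: 4.640 Mbps × 3360 s = 15590.4 Mb
Total: 40064.0 Mb = 5008.0 MB.
At 200 Mbps: 40064.0 / 200 = 200 s ≈ 3.34 minutes.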